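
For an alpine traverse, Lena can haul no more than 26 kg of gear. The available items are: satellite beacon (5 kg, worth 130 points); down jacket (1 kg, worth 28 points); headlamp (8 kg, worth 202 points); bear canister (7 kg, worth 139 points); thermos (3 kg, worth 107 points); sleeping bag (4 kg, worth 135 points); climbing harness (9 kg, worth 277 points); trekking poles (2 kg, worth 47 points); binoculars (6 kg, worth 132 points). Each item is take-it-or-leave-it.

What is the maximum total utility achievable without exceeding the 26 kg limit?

Taking the top-ratio items first gives satellite beacon + down jacket + thermos + sleeping bag + climbing harness + trekking poles for 724 (24 kg).
The 6 kg tied up in satellite beacon and down jacket is better spent on headlamp — total rises to 768 (26 kg).
No other feasible combination exceeds 768.

768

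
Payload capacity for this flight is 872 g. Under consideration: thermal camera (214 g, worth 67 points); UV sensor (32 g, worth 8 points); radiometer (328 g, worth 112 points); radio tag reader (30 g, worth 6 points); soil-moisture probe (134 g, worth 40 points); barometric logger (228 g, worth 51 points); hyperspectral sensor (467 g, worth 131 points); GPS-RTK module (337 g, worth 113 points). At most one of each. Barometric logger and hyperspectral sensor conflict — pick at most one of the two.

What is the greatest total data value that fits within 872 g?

UV sensor + radiometer + radio tag reader + soil-moisture probe + GPS-RTK module uses 861 of the 872 g and totals 279.
The spare 11 g is too small for any remaining sensor, and no feasible exchange beats 279.

279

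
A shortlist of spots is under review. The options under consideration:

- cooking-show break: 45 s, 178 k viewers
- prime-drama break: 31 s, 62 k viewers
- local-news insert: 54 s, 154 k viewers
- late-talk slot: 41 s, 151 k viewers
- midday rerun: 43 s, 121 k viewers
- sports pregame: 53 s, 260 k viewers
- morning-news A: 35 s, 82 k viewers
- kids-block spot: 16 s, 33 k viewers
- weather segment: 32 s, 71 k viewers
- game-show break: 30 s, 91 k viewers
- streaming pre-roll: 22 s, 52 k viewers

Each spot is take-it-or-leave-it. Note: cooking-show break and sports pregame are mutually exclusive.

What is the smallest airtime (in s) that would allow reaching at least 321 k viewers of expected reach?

Minimise s subject to total expected reach ≥ 321.
sports pregame + game-show break reaches 351 using 83 s.
No combination under 83 s hits 321.

83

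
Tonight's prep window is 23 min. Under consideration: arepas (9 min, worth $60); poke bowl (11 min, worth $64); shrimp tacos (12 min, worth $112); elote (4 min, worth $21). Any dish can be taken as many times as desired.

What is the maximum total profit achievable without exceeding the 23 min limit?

176

Taking the top-ratio dishes first gives arepas + shrimp tacos for 172 (21 min).
The 9 min tied up in arepas is better spent on poke bowl — total rises to 176 (23 min).
No other feasible combination exceeds 176.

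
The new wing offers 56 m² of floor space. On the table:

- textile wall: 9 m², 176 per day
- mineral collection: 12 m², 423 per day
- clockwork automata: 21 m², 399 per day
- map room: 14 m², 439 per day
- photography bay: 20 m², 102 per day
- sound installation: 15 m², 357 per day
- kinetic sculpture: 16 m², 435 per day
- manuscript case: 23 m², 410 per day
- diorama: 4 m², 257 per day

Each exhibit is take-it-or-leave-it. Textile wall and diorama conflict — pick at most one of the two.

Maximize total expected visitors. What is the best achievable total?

1554

Mineral collection + map room + kinetic sculpture + diorama uses 46 of the 56 m² and totals 1554.
Nothing else feasible within 56 m² beats 1554.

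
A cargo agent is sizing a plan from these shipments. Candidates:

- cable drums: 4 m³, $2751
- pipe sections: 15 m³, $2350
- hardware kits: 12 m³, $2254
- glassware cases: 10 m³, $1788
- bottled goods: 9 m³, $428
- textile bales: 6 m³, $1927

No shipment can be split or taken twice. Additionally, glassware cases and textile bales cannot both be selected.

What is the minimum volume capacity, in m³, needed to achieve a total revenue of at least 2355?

4

Need the lightest bundle worth ≥ 2355.
cable drums reaches 2751 using 4 m³.
No combination under 4 m³ hits 2355.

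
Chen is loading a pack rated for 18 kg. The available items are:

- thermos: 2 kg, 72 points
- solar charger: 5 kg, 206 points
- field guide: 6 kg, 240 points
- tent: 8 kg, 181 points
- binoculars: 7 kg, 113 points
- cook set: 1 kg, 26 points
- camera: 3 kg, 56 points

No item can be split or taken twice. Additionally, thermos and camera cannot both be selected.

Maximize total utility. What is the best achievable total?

559

Density check — solar charger 41.20, field guide 40.00, thermos 36.00 are the best per kg.
Solar charger + field guide + binoculars uses 18 of the 18 kg and totals 559.
An exhaustive check of the 128 subsets confirms 559.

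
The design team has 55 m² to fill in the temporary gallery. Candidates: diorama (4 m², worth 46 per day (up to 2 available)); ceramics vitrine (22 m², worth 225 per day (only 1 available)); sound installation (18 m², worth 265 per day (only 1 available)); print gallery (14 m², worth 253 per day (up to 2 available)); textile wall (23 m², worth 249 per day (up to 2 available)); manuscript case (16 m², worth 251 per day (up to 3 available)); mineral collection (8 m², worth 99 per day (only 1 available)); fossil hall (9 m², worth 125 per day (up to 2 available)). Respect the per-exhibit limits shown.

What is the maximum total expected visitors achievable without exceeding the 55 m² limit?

896

The ratio heuristic lands on 2×print gallery + manuscript case + fossil hall (882) but leaves 2 m² idle.
The 16 m² tied up in manuscript case is better spent on sound installation — total rises to 896 (55 m²).
That's the maximum — no swap from here does better than 896.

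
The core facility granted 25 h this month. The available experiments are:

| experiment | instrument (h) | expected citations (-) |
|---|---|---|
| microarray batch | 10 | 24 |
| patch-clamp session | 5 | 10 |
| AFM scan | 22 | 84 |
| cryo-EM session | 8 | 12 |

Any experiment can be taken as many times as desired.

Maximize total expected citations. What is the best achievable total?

84

By expected citations per h: AFM scan 3.82, microarray batch 2.40, patch-clamp session 2.00, cryo-EM session 1.50 lead.
Taking AFM scan: 22 h used, 84 in expected citations.
The spare 3 h is too small for any remaining experiment, and no exchange beats 84.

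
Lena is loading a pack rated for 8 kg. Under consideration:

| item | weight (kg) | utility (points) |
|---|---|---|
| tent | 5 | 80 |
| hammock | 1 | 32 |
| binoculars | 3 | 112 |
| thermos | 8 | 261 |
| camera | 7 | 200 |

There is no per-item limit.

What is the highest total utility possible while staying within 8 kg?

Density check — binoculars 37.33, thermos 32.62, hammock 32.00 are the best per kg.
2×hammock + 2×binoculars uses 8 of the 8 kg and totals 288.
Every other selection either busts 8 kg or fails to beat 288.

288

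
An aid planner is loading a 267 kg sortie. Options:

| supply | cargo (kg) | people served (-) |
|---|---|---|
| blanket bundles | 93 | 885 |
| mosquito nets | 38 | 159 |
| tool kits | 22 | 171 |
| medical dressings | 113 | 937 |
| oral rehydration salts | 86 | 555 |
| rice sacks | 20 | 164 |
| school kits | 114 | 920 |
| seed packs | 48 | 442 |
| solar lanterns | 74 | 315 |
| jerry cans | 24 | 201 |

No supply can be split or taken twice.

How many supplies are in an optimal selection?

3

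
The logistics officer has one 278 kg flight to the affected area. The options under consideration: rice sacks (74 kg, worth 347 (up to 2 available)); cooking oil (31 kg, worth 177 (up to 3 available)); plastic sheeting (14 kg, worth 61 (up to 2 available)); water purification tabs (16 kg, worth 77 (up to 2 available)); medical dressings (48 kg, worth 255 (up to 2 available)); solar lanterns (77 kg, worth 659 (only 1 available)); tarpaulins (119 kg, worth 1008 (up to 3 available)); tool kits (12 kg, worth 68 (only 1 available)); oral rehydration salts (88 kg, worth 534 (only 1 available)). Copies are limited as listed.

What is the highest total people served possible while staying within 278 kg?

2206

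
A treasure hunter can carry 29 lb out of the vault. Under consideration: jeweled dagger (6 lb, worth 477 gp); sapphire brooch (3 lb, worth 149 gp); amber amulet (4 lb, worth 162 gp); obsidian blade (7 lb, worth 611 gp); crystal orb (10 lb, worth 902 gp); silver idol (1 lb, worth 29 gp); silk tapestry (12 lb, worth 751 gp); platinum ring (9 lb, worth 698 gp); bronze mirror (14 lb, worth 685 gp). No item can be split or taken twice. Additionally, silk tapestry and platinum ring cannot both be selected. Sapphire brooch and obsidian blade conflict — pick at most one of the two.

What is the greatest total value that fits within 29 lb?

2264

Taking obsidian blade + crystal orb + silk tapestry: 29 lb used, 2264 in value.
That's the maximum — no feasible swap from here does better than 2264.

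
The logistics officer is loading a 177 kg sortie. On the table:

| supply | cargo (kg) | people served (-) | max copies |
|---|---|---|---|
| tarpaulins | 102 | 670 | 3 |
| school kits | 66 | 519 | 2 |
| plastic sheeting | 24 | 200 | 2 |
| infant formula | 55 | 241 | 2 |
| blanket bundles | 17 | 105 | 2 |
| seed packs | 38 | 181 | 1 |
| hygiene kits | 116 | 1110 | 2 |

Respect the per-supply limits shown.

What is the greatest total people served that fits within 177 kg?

1520

Filling by ratio: 2×plastic sheeting + hygiene kits for 1510, with 13 kg left unused.
Dropping plastic sheeting frees 24 kg; slotting in 2×blanket bundles (34 kg) lifts the total to 1520 at 174 kg.
No other feasible combination exceeds 1520.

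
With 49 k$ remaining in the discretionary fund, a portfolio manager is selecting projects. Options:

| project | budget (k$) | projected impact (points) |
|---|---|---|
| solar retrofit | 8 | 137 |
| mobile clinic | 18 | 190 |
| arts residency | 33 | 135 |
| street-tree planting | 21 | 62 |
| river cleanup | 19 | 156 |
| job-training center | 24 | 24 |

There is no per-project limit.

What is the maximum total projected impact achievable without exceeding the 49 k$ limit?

822

Best packing: 6×solar retrofit — 48 k$, 822 total.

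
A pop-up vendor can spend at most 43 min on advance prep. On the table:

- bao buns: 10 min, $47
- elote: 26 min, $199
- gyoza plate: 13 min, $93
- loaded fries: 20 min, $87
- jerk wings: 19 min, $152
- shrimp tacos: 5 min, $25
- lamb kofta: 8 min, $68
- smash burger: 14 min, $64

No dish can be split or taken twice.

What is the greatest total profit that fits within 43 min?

313

Gyoza plate + jerk wings + lamb kofta uses 40 of the 43 min and totals 313.
Every other selection either busts 43 min or fails to beat 313.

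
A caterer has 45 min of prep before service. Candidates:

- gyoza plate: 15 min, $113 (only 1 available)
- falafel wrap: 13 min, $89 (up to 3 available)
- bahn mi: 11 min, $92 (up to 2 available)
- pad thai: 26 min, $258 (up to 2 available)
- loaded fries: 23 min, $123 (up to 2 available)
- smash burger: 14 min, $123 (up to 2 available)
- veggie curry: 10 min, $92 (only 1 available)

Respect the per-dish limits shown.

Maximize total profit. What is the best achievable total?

Filling by ratio: pad thai + veggie curry for 350, with 9 min left unused.
Dropping veggie curry frees 10 min; slotting in smash burger (14 min) lifts the total to 381 at 40 min.
The spare 5 min is too small for any remaining dish, and no exchange beats 381.

381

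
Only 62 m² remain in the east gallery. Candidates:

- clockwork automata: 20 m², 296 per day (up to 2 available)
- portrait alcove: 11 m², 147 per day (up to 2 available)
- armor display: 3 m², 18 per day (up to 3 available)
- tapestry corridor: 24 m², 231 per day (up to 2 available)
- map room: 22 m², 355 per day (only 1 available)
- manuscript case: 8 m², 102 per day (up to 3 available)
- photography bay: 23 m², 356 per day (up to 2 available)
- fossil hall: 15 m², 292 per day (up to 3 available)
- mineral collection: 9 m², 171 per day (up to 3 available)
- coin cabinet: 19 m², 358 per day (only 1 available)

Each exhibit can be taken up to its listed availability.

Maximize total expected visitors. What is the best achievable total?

1163

Ranking by ratio (expected visitors/m²): fossil hall 19.47, mineral collection 19.00, coin cabinet 18.84.
A density-first pass picks manuscript case + 3×fossil hall + mineral collection — 1149 at 62 m².
Dropping manuscript case and 2×fossil hall frees 38 m²; slotting in 2×mineral collection + coin cabinet (37 m²) lifts the total to 1163 at 61 m².
No other feasible combination exceeds 1163.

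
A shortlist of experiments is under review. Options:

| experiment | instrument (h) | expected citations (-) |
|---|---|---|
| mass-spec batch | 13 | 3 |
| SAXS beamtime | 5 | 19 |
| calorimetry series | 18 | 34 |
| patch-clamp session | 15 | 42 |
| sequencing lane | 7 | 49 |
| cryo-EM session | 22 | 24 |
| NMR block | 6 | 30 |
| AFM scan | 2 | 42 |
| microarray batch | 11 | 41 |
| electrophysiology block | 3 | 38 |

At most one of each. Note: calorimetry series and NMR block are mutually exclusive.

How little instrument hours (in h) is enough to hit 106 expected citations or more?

Look for the lowest-instrument combination reaching 106.
Taking NMR block + AFM scan + electrophysiology block gives 110 (≥ 106) for 11 h.
Below 11 h the best achievable stays under 106.

11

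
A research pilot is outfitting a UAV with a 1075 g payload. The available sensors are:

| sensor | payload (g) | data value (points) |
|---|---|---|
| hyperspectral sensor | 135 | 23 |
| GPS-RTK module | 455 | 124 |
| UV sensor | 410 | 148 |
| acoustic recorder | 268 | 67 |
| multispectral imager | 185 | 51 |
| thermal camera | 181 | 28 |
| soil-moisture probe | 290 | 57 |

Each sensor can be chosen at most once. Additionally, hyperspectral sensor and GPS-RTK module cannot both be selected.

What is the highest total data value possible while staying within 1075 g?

323

GPS-RTK module + UV sensor + multispectral imager uses 1050 of the 1075 g and totals 323.
Every other selection either busts 1075 g or breaks a pairing rule or fails to beat 323.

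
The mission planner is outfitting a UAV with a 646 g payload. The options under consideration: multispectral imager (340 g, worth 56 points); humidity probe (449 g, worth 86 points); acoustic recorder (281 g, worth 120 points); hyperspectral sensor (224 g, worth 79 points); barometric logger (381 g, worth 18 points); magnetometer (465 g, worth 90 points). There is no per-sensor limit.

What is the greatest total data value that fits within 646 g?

240

Ranking by ratio (data value/g): acoustic recorder 0.43, hyperspectral sensor 0.35, magnetometer 0.19, humidity probe 0.19.
Best packing: 2×acoustic recorder — 562 g, 240 total.
No other feasible combination exceeds 240.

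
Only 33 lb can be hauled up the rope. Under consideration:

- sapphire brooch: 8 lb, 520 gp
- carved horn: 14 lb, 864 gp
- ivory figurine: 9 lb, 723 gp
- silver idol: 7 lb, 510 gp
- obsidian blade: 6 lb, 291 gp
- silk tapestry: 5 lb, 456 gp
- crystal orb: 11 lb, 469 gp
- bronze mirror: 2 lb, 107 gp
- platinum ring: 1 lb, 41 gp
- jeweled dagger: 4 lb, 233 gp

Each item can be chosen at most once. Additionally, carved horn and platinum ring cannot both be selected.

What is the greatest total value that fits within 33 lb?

2442

The ratio ordering already packs tightly: sapphire brooch + ivory figurine + silver idol + silk tapestry + jeweled dagger, 33 lb, 2442.
Nothing else feasible within 33 lb beats 2442.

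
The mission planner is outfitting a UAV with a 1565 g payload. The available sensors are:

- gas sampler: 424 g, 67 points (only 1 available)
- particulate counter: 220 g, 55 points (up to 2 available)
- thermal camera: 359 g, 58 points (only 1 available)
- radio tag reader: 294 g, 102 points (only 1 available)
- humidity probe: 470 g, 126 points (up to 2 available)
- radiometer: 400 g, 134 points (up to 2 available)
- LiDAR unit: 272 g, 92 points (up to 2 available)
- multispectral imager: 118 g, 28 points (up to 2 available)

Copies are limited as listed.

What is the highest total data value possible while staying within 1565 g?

507

By data value per g: radio tag reader 0.35, LiDAR unit 0.34, radiometer 0.34, humidity probe 0.27 lead.
A density-first pass picks particulate counter + radio tag reader + radiometer + 2×LiDAR unit — 475 at 1458 g.
Dropping radio tag reader frees 294 g; slotting in radiometer (400 g) lifts the total to 507 at 1564 g.
No other feasible combination exceeds 507.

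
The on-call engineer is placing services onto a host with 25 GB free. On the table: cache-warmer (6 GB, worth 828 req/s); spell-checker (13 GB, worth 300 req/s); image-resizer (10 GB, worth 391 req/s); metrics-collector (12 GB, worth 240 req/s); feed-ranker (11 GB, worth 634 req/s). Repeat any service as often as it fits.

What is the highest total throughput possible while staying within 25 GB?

Ranking by ratio (throughput/GB): cache-warmer 138.00, feed-ranker 57.64, image-resizer 39.10, spell-checker 23.08.
The ratio ordering already packs tightly: 4×cache-warmer, 24 GB, 3312.

3312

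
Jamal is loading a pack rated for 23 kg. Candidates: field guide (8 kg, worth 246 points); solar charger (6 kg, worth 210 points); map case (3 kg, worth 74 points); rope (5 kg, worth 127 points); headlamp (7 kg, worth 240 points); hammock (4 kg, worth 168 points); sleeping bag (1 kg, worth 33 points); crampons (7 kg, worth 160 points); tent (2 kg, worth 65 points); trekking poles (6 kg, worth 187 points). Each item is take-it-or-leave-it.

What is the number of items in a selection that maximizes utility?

4

The maximum utility within 23 kg is 805.
For example solar charger + headlamp + hammock + trekking poles achieves it, using 23 kg.
Any selection reaching 805 contains exactly 4 items.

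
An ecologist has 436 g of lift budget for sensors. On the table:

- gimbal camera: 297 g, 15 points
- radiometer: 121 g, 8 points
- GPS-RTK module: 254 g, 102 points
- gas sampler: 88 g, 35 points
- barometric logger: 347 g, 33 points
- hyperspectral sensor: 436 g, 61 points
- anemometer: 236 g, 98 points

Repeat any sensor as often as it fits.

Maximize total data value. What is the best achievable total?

172

By data value per g: anemometer 0.42, GPS-RTK module 0.40, gas sampler 0.40, hyperspectral sensor 0.14 lead.
A density-first pass picks 2×gas sampler + anemometer — 168 at 412 g.
Dropping anemometer frees 236 g; slotting in GPS-RTK module (254 g) lifts the total to 172 at 430 g.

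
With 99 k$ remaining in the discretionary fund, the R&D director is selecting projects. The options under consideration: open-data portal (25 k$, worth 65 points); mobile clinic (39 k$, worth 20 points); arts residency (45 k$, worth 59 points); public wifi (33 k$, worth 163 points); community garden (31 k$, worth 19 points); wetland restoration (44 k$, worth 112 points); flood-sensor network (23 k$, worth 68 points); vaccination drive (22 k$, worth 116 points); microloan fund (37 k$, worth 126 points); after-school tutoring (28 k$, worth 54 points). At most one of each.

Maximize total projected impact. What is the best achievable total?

405

Density check — vaccination drive 5.27, public wifi 4.94, microloan fund 3.41, flood-sensor network 2.96 are the best per k$.
Taking public wifi + vaccination drive + microloan fund: 92 k$ used, 405 in projected impact.
The spare 7 k$ is too small for any remaining project, and no exchange beats 405.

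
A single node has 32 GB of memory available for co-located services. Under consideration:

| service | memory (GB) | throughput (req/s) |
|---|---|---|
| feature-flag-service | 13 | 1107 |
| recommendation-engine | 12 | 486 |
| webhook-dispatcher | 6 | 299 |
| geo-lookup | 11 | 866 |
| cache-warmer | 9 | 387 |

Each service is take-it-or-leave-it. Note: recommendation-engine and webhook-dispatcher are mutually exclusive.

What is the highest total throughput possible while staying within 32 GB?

Best packing: feature-flag-service + webhook-dispatcher + geo-lookup — 30 GB, 2272 total.
Next best is feature-flag-service + geo-lookup at 1973 (24 GB) — short by 299.

2272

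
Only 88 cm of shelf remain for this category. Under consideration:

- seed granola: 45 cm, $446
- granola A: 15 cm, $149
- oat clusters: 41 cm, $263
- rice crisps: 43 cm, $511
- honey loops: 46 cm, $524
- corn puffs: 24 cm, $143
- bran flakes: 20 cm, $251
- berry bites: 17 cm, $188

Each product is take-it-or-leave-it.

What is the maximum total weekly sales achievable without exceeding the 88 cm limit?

963

Filling by ratio: rice crisps + bran flakes + berry bites for 950, with 8 cm left unused.
The 43 cm tied up in rice crisps is better spent on honey loops — total rises to 963 (83 cm).
Every other selection either busts 88 cm or fails to beat 963.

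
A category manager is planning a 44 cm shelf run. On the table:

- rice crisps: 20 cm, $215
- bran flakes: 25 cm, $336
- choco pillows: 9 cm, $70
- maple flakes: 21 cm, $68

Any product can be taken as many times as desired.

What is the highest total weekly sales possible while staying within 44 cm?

476

Best packing: bran flakes + 2×choco pillows — 43 cm, 476 total.
That's the maximum — no swap from here does better than 476.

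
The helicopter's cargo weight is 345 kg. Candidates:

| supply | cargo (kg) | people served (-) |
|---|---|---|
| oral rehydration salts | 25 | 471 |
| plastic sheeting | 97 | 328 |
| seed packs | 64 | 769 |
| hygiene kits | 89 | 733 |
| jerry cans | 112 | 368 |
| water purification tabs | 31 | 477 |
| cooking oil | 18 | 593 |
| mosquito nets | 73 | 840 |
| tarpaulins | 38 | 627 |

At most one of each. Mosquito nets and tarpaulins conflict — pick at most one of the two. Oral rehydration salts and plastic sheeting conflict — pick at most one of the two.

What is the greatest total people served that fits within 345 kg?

Best packing: oral rehydration salts + seed packs + hygiene kits + water purification tabs + cooking oil + mosquito nets — 300 kg, 3883 total.
Every other selection either busts 345 kg or breaks a pairing rule or fails to beat 3883.

3883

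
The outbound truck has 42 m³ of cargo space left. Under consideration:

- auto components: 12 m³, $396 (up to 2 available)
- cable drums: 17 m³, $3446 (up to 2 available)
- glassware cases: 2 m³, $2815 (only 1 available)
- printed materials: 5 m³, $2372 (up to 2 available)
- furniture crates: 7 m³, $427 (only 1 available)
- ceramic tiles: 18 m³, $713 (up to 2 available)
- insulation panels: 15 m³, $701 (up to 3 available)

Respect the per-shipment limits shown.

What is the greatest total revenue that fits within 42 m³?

12079

Filling by ratio: cable drums + glassware cases + 2×printed materials + furniture crates for 11432, with 6 m³ left unused.
The 12 m³ tied up in printed materials and furniture crates is better spent on cable drums — total rises to 12079 (41 m³).
No other feasible combination exceeds 12079.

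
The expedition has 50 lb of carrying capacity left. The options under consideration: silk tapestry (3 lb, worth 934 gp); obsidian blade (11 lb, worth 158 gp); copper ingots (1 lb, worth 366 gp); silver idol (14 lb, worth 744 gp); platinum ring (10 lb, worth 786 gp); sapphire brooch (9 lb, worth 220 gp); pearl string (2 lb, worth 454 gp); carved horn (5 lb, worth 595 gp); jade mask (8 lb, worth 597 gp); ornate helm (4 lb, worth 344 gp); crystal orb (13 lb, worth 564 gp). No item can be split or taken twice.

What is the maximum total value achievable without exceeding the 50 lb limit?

Silk tapestry + copper ingots + silver idol + platinum ring + pearl string + carved horn + jade mask + ornate helm uses 47 of the 50 lb and totals 4820.
Every other selection either busts 50 lb or fails to beat 4820.

4820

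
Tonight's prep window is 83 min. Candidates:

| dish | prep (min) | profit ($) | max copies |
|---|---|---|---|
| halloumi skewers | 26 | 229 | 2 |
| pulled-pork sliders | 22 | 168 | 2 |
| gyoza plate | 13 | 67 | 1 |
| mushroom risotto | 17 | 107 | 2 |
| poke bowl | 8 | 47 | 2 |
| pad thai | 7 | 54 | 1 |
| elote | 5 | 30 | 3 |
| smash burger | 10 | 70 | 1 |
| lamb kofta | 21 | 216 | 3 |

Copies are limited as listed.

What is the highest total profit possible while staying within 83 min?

779

Greedy by ratio would take pad thai + smash burger + 3×lamb kofta: 80 min used, total 772.
Dropping smash burger frees 10 min; slotting in poke bowl + elote (13 min) lifts the total to 779 at 83 min.
No other feasible combination exceeds 779.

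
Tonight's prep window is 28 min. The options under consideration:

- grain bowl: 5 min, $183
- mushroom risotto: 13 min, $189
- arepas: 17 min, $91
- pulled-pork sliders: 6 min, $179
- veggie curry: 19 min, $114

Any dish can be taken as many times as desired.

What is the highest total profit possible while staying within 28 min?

Ranking by ratio (profit/min): grain bowl 36.60, pulled-pork sliders 29.83, mushroom risotto 14.54, veggie curry 6.00.
Taking 5×grain bowl: 25 min used, 915 in profit.
That's the maximum — no swap from here does better than 915.

915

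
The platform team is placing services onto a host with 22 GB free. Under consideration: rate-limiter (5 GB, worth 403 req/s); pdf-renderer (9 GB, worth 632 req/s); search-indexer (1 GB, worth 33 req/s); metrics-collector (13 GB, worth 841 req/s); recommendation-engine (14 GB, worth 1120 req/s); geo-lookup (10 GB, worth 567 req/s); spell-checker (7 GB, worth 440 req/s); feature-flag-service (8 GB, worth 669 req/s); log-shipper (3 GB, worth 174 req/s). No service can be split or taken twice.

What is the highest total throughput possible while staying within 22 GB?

A density-first pass picks rate-limiter + pdf-renderer + feature-flag-service — 1704 at 22 GB.
The 14 GB tied up in rate-limiter and pdf-renderer is better spent on recommendation-engine — total rises to 1789 (22 GB).

1789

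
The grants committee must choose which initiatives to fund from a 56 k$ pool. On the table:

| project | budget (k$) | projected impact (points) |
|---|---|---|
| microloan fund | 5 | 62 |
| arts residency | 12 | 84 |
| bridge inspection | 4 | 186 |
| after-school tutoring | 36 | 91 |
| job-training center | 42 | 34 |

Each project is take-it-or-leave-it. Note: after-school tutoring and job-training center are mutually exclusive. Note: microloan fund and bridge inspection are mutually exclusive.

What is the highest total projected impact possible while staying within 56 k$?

361

Arts residency + bridge inspection + after-school tutoring uses 52 of the 56 k$ and totals 361.
Nothing else feasible within 56 k$ beats 361.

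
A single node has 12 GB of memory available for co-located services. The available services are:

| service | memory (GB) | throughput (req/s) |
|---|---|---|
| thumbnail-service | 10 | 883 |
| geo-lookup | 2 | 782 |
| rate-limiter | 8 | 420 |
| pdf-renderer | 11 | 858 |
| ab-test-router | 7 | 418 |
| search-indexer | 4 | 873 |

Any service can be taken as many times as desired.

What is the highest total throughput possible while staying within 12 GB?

By throughput per GB: geo-lookup 391.00, search-indexer 218.25, thumbnail-service 88.30, pdf-renderer 78.00 lead.
The ratio ordering already packs tightly: 6×geo-lookup, 12 GB, 4692.

4692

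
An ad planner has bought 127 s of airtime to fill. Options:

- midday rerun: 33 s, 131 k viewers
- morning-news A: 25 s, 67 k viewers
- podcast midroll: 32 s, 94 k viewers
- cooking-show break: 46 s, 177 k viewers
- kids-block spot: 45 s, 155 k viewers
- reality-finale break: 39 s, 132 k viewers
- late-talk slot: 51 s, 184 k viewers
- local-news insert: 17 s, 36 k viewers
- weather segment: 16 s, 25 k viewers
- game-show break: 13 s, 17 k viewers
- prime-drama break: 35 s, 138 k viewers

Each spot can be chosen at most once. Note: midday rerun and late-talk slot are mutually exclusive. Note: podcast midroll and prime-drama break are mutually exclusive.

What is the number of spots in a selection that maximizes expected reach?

3

Best achievable expected reach is 470.
One optimal bundle: cooking-show break + kids-block spot + prime-drama break (126 s).
Any selection reaching 470 contains exactly 3 spots.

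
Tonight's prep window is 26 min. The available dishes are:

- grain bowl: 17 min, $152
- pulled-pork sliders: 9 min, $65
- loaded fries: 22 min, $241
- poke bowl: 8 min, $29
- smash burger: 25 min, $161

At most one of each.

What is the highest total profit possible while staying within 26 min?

241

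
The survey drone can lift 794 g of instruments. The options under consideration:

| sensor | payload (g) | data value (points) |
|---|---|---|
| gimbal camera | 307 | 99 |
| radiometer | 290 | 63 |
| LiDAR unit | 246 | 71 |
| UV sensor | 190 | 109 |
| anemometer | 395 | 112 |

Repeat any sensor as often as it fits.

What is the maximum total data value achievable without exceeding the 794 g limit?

4×UV sensor uses 760 of the 794 g and totals 436.

436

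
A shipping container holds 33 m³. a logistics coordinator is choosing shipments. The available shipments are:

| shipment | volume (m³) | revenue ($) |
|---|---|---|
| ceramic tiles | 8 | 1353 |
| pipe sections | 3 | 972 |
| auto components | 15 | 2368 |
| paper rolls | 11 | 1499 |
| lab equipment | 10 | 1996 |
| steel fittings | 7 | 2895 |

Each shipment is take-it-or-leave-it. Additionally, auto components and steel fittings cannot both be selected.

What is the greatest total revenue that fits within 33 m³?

7362

Greedy by ratio would take ceramic tiles + pipe sections + lab equipment + steel fittings: 28 m³ used, total 7216.
Dropping ceramic tiles frees 8 m³; slotting in paper rolls (11 m³) lifts the total to 7362 at 31 m³.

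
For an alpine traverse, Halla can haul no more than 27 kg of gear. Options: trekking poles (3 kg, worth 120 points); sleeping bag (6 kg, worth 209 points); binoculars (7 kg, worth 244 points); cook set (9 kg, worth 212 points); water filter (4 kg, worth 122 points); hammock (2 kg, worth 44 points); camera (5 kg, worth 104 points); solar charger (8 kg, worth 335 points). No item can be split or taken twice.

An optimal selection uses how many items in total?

5

Optimal total is 954.
One optimal bundle: sleeping bag + binoculars + water filter + hammock + solar charger (27 kg).
Every optimal selection uses 5 items.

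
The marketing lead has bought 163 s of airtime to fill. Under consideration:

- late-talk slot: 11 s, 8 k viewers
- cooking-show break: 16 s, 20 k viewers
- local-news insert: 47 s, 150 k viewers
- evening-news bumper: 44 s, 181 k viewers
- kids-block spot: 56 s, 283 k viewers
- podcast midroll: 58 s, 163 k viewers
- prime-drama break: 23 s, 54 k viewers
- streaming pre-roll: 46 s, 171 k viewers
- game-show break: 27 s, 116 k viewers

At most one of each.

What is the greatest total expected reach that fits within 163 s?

655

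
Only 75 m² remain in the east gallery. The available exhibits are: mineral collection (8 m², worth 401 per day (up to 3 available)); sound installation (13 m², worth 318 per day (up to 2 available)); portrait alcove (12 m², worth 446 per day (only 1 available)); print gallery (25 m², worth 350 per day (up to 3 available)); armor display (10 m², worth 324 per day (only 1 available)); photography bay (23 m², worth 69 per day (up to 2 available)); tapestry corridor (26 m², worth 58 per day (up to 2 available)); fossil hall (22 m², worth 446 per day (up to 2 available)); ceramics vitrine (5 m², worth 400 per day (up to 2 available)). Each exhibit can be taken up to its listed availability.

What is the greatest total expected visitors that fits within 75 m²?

3091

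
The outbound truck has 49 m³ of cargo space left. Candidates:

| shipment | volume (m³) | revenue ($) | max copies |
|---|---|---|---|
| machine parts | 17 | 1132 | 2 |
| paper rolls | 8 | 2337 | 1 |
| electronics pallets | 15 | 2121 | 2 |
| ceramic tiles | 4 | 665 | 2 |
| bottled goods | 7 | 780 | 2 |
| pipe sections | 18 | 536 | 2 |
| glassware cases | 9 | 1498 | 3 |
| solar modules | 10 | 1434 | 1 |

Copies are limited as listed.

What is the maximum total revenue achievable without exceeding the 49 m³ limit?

8930

Density check — paper rolls 292.12, glassware cases 166.44, ceramic tiles 166.25 are the best per m³.
A density-first pass picks paper rolls + 2×ceramic tiles + 3×glassware cases — 8161 at 43 m³.
Replace ceramic tiles with solar modules: the trade gains 769 net, giving 8930 at 49 m³.
No other feasible combination exceeds 8930.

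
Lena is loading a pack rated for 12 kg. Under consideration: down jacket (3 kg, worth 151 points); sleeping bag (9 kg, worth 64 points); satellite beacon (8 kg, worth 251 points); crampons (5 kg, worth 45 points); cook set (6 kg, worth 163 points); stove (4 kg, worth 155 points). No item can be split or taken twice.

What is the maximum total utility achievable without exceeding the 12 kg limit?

Greedy by ratio would take down jacket + crampons + stove: 12 kg used, total 351.
Dropping down jacket and crampons frees 8 kg; slotting in satellite beacon (8 kg) lifts the total to 406 at 12 kg.
That's the maximum — no swap from here does better than 406.

406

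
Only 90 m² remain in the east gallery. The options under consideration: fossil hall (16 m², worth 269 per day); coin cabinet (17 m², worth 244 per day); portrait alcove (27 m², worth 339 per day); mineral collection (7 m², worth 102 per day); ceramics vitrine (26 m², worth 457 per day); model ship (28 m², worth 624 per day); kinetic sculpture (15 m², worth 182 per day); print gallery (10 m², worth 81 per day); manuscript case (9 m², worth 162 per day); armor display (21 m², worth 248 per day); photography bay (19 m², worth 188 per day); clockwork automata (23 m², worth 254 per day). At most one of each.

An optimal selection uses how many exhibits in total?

5

The maximum expected visitors within 90 m² is 1614.
fossil hall + mineral collection + ceramics vitrine + model ship + manuscript case hits 1614 at 86 m².
Any selection reaching 1614 contains exactly 5 exhibits.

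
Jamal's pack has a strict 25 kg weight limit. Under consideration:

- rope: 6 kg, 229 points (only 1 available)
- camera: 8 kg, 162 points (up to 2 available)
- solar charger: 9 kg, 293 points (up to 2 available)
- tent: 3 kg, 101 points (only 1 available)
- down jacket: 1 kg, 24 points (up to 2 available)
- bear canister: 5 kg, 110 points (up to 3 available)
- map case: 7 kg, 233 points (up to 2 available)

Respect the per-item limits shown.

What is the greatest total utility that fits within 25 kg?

Greedy by ratio would take rope + tent + 2×down jacket + 2×map case: 25 kg used, total 844.
Replace 2×down jacket and map case with solar charger: the trade gains 12 net, giving 856 at 25 kg.
Every other selection either busts 25 kg or exceeds an availability limit or fails to beat 856.

856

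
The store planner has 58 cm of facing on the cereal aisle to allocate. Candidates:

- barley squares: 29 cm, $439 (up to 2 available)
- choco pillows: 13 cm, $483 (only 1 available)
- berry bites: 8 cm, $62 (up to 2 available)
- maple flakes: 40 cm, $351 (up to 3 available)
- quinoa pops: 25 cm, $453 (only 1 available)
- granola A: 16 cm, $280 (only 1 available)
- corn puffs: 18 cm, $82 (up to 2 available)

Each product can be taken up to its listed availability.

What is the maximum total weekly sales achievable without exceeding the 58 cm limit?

1216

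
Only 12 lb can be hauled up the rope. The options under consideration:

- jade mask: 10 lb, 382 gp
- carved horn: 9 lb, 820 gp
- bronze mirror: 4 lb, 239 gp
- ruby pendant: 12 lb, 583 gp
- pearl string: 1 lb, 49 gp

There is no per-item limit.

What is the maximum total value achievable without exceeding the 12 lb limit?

Ranking by ratio (value/lb): carved horn 91.11, bronze mirror 59.75, pearl string 49.00, ruby pendant 48.58.
Best packing: carved horn + 3×pearl string — 12 lb, 967 total.
Nothing else within 12 lb beats 967.

967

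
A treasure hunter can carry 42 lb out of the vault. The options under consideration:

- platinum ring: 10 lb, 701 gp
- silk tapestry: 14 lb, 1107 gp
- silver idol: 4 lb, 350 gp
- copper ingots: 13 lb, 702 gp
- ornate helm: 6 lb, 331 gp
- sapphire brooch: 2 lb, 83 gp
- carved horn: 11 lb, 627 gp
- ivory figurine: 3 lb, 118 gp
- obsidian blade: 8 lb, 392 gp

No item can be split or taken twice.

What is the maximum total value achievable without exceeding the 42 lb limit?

Density check — silver idol 87.50, silk tapestry 79.07, platinum ring 70.10 are the best per lb.
A density-first pass picks platinum ring + silk tapestry + silver idol + sapphire brooch + carved horn — 2868 at 41 lb.
Dropping sapphire brooch frees 2 lb; slotting in ivory figurine (3 lb) lifts the total to 2903 at 42 lb.

2903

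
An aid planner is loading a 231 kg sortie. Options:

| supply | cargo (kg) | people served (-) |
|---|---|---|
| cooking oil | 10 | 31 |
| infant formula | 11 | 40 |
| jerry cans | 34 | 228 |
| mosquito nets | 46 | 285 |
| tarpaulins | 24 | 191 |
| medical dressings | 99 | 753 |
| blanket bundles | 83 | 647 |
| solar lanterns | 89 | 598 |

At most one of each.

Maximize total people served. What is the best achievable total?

1685

By people served per kg: tarpaulins 7.96, blanket bundles 7.80, medical dressings 7.61, solar lanterns 6.72 lead.
Greedy by ratio would take cooking oil + infant formula + tarpaulins + medical dressings + blanket bundles: 227 kg used, total 1662.
Replace cooking oil and infant formula and tarpaulins with mosquito nets: the trade gains 23 net, giving 1685 at 228 kg.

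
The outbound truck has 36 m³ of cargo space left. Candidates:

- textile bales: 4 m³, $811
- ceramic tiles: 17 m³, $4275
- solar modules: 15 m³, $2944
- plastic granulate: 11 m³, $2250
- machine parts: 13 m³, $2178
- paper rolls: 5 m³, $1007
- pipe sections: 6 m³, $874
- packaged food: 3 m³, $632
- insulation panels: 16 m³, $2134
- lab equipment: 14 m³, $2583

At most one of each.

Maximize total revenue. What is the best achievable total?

Greedy by ratio would take textile bales + ceramic tiles + plastic granulate + packaged food: 35 m³ used, total 7968.
Replace textile bales with paper rolls: the trade gains 196 net, giving 8164 at 36 m³.
That's the maximum — no swap from here does better than 8164.

8164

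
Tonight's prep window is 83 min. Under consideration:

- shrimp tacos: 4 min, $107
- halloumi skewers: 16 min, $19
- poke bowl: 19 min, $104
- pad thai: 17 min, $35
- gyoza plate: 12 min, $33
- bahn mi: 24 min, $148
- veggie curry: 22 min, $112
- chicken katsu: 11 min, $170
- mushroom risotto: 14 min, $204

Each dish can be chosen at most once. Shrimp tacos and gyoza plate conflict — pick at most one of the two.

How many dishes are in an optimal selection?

5

Optimal total is 741.
One optimal bundle: shrimp tacos + bahn mi + veggie curry + chicken katsu + mushroom risotto (75 min).
All optima have 5 dishes.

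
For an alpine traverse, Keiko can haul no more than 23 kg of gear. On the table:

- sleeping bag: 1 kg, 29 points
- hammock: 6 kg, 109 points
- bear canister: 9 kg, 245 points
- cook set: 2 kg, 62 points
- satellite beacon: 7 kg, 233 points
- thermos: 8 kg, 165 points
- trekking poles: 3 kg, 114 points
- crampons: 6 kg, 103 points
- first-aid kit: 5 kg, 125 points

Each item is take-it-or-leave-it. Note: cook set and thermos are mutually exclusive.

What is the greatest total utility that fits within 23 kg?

683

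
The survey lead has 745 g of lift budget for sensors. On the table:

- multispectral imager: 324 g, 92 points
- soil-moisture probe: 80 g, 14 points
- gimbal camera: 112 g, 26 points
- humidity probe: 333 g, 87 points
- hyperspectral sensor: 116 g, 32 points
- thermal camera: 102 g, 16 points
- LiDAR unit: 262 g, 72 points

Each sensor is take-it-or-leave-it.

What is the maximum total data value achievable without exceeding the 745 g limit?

Taking multispectral imager + hyperspectral sensor + LiDAR unit: 702 g used, 196 in data value.

196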